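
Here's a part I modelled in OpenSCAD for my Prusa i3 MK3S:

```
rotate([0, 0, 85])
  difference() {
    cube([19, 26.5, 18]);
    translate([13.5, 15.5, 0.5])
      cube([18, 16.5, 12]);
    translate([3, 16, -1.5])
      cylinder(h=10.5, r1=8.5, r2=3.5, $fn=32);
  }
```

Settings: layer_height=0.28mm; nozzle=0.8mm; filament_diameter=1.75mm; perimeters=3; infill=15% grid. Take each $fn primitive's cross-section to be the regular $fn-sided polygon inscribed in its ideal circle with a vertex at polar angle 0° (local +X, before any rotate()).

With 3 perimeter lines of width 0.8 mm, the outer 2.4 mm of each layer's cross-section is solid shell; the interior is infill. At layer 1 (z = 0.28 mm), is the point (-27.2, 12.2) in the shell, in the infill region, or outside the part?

At z = 0.28 mm: the 19×26.5 cube contributes its full rectangle; the cube at (13.5, 15.5) is not intersected at this z (z outside [0.5, 12.5]); the cone at (3, 16): at t=0.170 of its height the radius interpolates to r₁+(r₂−r₁)t = 7.652, giving a regular 32-gon of that circumradius; After the difference (first − rest): starting from the 19×26.5 cube, the cone at (3, 16) partially overlaps it — only the 135.96 mm² overlap (of its 182.79 mm²) is removed, clipping the outline — 1 connected region; (rotated 85° about Z; rotation is an isometry so areas/perimeters/island counts are preserved). Overall, the cross-section is a single solid region. Undo the 85° rotation: the query point maps to (9.783, 28.160) in the un-rotated model frame. The nearest boundary edge runs (0.00, 26.50)→(19.00, 26.50); distance from the point to it = 1.66 mm. The point is not inside any of the regions above, so it lies outside the cross-section (1.66 mm from the nearest boundary).

outside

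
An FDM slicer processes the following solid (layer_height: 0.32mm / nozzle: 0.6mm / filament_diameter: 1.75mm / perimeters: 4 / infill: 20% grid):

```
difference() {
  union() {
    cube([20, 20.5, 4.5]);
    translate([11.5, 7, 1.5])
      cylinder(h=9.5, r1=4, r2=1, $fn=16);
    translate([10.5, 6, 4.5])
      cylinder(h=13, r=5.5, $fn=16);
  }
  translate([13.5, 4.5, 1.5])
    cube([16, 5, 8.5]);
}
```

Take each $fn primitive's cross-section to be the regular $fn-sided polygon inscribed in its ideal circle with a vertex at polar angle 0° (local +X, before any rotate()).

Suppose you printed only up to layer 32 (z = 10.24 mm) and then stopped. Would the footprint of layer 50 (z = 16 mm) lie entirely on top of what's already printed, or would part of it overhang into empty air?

Compare the two slices. At z = 10.24: the cube does not reach this height (z outside [0, 4.5]); the cone at (11.5, 7) contributes a regular 16-gon of circumradius 1.240 (interpolated between r1=4 and r2=1 at t=0.920) (area = (16/2)·1.240²·sin(360°/16) = 4.71 mm²); the cylinder at (10.5, 6): section is a regular 16-gon, circumradius r=5.5 (area = (16/2)·5.500²·sin(360°/16) = 92.61 mm²); Combining (union): the cone at (11.5, 7) lies entirely inside the r=5.5 cylinder at (10.5, 6), so the union is just the r=5.5 cylinder at (10.5, 6) — area = 92.61 mm²; the cube at (13.5, 4.5) is absent (z outside [1.5, 10]); Taking the first minus the rest: none of the subtracted shapes is present at this height, so the result so far is unchanged — area = 92.61 mm². At z = 16: the cube does not reach this height (z outside [0, 4.5]); the cone at (11.5, 7) is absent (z outside [1.5, 11]); the r=5.5 cylinder at (10.5, 6) contributes a regular 16-gon of circumradius 5.5 (area = (16/2)·5.500²·sin(360°/16) = 92.61 mm²); Taking the union: only the r=5.5 cylinder at (10.5, 6) is present, so the union is just that shape — area = 92.61 mm²; the cube at (13.5, 4.5) is absent (z outside [1.5, 10]); Taking the first minus the rest: none of the subtracted shapes is present at this height, so the result so far is unchanged — area = 92.61 mm². Checking containment: the cross-section at z = 16 is a subset of the cross-section at z = 10.24.

entirely on top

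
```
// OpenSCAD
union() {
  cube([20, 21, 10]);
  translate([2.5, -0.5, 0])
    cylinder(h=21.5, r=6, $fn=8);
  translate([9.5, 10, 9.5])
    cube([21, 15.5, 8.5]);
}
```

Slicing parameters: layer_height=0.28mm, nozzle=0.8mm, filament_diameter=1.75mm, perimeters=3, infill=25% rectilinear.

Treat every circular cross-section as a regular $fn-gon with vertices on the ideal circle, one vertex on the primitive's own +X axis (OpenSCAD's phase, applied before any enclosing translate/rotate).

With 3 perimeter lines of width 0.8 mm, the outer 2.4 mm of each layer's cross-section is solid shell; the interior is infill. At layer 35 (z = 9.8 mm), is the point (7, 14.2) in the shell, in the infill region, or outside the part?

At z = 9.8 mm: the 20×21 cube contributes its full rectangle; the cylinder at (2.5, -0.5): section is a regular 8-gon, circumradius r=6; the cube at (9.5, 10) (footprint 21×15.5) is included at this height; Combining (union): the regions partially overlap (shared area 150.46 mm²), so overlapping operands fuse into one piece — 1 connected region. Overall, the cross-section is a single solid region. The nearest boundary edge runs (0.00, 21.00)→(9.50, 21.00); distance from the point to it = 6.80 mm. The point is inside the cross-section and 6.80 mm from the nearest boundary — more than the 2.4 mm shell width (3 × 0.8), so it's in the infill interior.

infill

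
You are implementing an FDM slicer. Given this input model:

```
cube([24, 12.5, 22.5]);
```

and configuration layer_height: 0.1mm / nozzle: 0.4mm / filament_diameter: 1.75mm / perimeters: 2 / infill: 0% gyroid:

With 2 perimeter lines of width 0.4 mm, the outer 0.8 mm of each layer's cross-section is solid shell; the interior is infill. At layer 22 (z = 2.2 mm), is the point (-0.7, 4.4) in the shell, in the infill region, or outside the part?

outside

At z = 2.2 mm: the 24×12.5 cube contributes its full rectangle. Overall, the cross-section is a single solid region. The nearest boundary edge runs (0.00, 12.50)→(0.00, 0.00); distance from the point to it = 0.70 mm. The point is not inside any of the regions above, so it lies outside the cross-section (0.70 mm from the nearest boundary).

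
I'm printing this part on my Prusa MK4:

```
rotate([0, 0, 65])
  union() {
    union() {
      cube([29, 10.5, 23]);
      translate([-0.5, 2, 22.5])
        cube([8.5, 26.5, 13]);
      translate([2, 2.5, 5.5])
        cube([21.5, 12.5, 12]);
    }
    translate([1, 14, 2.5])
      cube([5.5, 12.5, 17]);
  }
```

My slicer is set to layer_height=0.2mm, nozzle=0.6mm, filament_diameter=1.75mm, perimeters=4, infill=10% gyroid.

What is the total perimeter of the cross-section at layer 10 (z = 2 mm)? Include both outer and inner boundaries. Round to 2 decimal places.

79.00 mm

At z = 2 mm: the cube is present — its section is the full 29×10.5 rectangle (perimeter 79.00 mm); the cube at (-0.5, 2) is absent (z outside [22.5, 35.5]); the cube at (2, 2.5) is not intersected at this z (z outside [5.5, 17.5]); Taking the union: only the 29×10.5 cube is present, so the union is just that shape — boundary = 79.00 mm; the cube at (1, 14) is absent (z outside [2.5, 19.5]); Taking the union: only that combined region is present, so the union is just that shape — boundary = 79.00 mm; (whole slice rotated 65° about Z — lengths, areas and connectivity unchanged). Overall, the cross-section is a single solid region. Total boundary length (outer) = 79.00 mm.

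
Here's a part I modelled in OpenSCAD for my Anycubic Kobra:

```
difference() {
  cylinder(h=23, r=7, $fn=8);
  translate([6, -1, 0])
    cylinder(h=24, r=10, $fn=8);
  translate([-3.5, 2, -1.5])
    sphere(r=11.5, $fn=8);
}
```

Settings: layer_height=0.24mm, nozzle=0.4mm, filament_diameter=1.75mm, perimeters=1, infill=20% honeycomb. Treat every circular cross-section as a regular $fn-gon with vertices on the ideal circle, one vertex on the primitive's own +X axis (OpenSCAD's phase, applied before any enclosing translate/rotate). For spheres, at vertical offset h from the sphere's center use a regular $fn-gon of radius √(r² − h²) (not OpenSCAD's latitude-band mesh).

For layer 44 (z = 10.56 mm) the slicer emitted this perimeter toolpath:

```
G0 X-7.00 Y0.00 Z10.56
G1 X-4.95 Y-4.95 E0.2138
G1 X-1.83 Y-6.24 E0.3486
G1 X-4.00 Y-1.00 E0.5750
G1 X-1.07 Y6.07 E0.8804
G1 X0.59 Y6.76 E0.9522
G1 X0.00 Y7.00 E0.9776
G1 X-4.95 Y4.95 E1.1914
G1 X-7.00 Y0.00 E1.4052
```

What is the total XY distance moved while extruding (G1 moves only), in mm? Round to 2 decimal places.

35.21 mm

Sum the Euclidean lengths of each G1 segment: total = 35.21 mm.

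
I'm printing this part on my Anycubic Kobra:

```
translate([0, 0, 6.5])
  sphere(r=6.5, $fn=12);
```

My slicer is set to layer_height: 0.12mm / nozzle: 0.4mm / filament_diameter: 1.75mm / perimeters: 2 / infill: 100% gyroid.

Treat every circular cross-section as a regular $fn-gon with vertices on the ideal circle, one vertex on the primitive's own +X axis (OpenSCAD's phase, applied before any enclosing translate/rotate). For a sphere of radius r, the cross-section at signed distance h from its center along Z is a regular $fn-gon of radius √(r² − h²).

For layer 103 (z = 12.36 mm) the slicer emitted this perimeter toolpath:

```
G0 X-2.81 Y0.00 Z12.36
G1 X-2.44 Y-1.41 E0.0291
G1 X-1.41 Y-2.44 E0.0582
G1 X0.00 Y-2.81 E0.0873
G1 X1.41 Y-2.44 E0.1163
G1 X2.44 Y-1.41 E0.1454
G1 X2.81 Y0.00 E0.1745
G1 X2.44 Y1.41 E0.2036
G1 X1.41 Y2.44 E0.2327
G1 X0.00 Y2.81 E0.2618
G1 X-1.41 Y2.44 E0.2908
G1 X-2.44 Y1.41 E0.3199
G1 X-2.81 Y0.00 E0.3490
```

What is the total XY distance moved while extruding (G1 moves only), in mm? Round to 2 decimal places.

17.49 mm

Sum the Euclidean lengths of each G1 segment: total = 17.49 mm.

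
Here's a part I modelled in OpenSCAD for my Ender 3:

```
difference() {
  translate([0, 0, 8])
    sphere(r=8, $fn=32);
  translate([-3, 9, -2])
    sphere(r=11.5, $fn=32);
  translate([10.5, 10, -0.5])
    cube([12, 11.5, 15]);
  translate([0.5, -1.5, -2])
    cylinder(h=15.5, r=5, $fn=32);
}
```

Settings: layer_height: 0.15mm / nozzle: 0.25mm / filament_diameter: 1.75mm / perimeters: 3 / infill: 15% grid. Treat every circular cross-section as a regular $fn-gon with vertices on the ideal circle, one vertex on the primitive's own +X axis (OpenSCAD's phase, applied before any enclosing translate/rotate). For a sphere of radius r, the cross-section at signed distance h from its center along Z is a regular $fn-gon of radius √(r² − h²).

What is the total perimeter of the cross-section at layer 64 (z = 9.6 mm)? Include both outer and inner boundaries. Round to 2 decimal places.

80.54 mm

At z = 9.6 mm: the sphere: section is a regular 32-gon, circumradius = √(r²−h²) = √(8²−1.6²) = 7.838 (perimeter = 2·32·7.838·sin(180°/32) = 49.17 mm); the sphere at (-3, 9) is not intersected at this z (|z−center|=11.600 > r=11.5); the cube at (10.5, 10) (footprint 12×11.5) is included at this height (perimeter 47.00 mm); the r=5 cylinder at (0.5, -1.5) contributes a regular 32-gon of circumradius 5 (perimeter = 2·32·5.000·sin(180°/32) = 31.37 mm); After the difference (first − rest): starting from the r=8 sphere, the 12×11.5 cube at (10.5, 10) misses the remaining region (no effect); the r=5 cylinder at (0.5, -1.5) lies wholly inside it (removes its full 78.04 mm² and its 31.37 mm outline becomes a hole wall) — boundary (outer + 1 inner loop) = 80.54 mm. Overall, the cross-section is one region with 1 hole. Total boundary length (outer + inner) = 80.54 mm.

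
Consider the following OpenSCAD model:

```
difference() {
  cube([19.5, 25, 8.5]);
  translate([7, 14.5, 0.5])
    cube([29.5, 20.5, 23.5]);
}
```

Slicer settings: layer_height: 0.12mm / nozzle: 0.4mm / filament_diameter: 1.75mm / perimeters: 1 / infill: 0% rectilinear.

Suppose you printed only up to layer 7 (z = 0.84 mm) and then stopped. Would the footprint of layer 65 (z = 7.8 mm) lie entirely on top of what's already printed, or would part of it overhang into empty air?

Compare the two slices. At z = 0.84: the cube (footprint 19.5×25) is included at this height (area 487.50 mm²); the cube at (7, 14.5) (footprint 29.5×20.5) is included at this height (area 604.75 mm²); Subtracting the remaining from the first: starting from the 19.5×25 cube (487.50 mm²), the 29.5×20.5 cube at (7, 14.5) partially overlaps it — only the 131.25 mm² overlap (of its 604.75 mm²) is removed, clipping the outline — area = 356.25 mm². At z = 7.8: the cube is present — its section is the full 19.5×25 rectangle (area 487.50 mm²); the 29.5×20.5 cube at (7, 14.5) contributes its full rectangle (area 604.75 mm²); Subtracting the remaining from the first: starting from the 19.5×25 cube (487.50 mm²), the 29.5×20.5 cube at (7, 14.5) partially overlaps it — only the 131.25 mm² overlap (of its 604.75 mm²) is removed, clipping the outline — area = 356.25 mm². Checking containment: the cross-section at z = 7.8 is a subset of the cross-section at z = 0.84.

entirely on top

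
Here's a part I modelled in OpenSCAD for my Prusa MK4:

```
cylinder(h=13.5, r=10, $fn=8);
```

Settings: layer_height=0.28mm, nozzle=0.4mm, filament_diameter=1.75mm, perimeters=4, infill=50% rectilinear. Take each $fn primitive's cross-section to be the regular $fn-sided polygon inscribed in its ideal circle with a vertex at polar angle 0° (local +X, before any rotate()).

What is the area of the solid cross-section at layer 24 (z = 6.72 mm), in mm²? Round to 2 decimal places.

282.84 mm²

At z = 6.72 mm: the cylinder: section is a regular 8-gon, circumradius r=10 (area = (8/2)·10.000²·sin(360°/8) = 282.84 mm²). Overall, the cross-section is a single solid region. Net area = 282.84 mm².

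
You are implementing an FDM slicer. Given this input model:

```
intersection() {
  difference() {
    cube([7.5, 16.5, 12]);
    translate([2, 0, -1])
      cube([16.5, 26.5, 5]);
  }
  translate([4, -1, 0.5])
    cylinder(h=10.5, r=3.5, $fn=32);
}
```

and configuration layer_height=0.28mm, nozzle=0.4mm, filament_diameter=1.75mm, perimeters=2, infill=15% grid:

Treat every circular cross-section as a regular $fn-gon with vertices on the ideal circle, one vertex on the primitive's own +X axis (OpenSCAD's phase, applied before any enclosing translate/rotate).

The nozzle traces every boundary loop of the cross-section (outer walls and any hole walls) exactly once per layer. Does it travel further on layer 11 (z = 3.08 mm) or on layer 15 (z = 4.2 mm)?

layer 15 (z = 4.2 mm)

Layer 11 (z = 3.08): the cube (footprint 7.5×16.5) is included at this height (perimeter 48.00 mm); the 16.5×26.5 cube at (2, 0) contributes its full rectangle (perimeter 86.00 mm); Taking the first minus the rest: starting from the 7.5×16.5 cube, the 16.5×26.5 cube at (2, 0) partially overlaps it — only the 90.75 mm² overlap (of its 437.25 mm²) is removed, clipping the outline — boundary = 37.00 mm; the cylinder at (4, -1): section is a regular 32-gon, circumradius r=3.5 (perimeter = 2·32·3.500·sin(180°/32) = 21.96 mm); After intersecting: the r=3.5 cylinder at (4, -1) partially overlaps the result so far; clipping to the common part keeps 1.54 mm² — boundary = 5.54 mm. So its perimeter = 5.54 mm. Layer 15 (z = 4.2): the cube is present — its section is the full 7.5×16.5 rectangle (perimeter 48.00 mm); the cube at (2, 0) is absent (z outside [-1, 4]); Taking the first minus the rest: none of the subtracted shapes is present at this height, so the 7.5×16.5 cube is unchanged — boundary = 48.00 mm; the r=3.5 cylinder at (4, -1) gives a regular 32-gon of circumradius 3.5 (constant along its height) (perimeter = 2·32·3.500·sin(180°/32) = 21.96 mm); After intersecting: the r=3.5 cylinder at (4, -1) partially overlaps the result so far; clipping to the common part keeps 12.24 mm² — boundary = 15.62 mm. So its perimeter = 15.62 mm. Layer 15 is larger (15.62 vs 5.54 mm).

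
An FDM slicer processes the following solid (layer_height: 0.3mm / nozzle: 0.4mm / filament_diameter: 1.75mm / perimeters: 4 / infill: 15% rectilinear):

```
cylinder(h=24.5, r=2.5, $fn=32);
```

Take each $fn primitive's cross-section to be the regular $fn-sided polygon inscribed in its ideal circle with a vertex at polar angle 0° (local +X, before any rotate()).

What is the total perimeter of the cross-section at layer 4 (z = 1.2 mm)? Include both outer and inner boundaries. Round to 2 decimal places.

15.68 mm

At z = 1.2 mm: the cylinder: section is a regular 32-gon, circumradius r=2.5 (perimeter = 2·32·2.500·sin(180°/32) = 15.68 mm). Overall, the cross-section is a single solid region. Total boundary length (outer) = 15.68 mm.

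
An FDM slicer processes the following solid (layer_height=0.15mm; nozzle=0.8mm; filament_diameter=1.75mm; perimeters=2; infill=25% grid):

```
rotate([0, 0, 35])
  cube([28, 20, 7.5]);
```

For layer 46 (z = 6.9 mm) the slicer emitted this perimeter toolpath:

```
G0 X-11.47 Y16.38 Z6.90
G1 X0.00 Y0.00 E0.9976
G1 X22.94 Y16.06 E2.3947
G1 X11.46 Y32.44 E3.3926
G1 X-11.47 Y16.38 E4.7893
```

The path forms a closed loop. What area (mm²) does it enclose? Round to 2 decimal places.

559.96 mm²

Apply the shoelace formula to the sequence of (X, Y) vertices; enclosed area = 559.96 mm².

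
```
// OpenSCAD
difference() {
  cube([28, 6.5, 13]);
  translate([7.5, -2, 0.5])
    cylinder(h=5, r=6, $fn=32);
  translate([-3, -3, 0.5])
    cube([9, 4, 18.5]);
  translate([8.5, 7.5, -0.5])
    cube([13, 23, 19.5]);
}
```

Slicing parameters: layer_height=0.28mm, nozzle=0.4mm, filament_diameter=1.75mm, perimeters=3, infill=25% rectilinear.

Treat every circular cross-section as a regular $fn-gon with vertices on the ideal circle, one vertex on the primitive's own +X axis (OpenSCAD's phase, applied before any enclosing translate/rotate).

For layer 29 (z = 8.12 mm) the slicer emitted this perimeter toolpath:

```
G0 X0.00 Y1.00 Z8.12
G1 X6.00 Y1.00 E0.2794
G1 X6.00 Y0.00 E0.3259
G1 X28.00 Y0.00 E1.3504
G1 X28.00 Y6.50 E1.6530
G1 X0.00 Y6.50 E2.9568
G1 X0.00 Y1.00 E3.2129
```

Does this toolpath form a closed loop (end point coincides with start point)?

yes

Start point (G0): (0.00, 1.00). End point (last G1): the path returns to the start — closed.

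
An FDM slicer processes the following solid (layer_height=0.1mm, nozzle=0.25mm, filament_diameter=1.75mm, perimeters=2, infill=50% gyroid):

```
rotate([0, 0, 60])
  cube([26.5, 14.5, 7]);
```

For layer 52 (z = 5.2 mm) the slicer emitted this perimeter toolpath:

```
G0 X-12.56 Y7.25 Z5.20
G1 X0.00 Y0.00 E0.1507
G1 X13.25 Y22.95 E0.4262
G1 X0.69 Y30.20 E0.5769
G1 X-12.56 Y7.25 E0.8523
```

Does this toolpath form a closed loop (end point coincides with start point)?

Start point (G0): (-12.56, 7.25). End point (last G1): the path returns to the start — closed.

yes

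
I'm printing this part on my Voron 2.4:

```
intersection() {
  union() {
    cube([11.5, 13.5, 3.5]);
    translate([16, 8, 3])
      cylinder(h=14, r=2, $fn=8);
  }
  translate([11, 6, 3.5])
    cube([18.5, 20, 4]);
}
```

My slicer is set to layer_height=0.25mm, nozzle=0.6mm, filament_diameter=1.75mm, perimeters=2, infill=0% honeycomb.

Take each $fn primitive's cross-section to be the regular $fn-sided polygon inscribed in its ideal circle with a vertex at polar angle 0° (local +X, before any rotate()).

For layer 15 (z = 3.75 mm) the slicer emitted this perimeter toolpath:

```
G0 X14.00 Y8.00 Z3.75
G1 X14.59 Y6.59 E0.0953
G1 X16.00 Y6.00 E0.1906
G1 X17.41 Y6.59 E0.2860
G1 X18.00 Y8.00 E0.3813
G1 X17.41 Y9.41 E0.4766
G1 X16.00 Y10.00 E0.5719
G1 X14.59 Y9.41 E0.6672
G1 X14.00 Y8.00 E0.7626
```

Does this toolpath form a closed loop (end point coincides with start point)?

Start point (G0): (14.00, 8.00). End point (last G1): the path returns to the start — closed.

yes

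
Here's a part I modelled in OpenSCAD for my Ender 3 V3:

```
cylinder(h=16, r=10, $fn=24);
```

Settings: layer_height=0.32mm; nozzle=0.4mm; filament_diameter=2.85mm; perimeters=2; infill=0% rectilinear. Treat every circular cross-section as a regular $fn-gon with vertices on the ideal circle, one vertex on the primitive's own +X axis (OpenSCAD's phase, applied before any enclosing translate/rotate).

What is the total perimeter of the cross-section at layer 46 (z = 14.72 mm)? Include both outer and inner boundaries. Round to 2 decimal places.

At z = 14.72 mm: the cylinder: section is a regular 24-gon, circumradius r=10 (perimeter = 2·24·10.000·sin(180°/24) = 62.65 mm). Overall, the cross-section is a single solid region. Total boundary length (outer) = 62.65 mm.

62.65 mm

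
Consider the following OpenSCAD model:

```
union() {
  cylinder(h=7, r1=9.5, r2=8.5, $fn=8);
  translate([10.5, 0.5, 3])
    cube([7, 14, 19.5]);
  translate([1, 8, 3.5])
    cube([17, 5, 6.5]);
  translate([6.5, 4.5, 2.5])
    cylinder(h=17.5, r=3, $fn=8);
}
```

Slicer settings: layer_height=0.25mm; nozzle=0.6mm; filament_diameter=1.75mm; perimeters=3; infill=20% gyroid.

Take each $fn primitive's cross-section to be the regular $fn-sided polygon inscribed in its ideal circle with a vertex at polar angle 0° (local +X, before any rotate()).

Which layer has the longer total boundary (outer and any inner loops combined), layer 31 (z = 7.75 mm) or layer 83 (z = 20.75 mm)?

Layer 31 (z = 7.75): the cone does not reach this height (z outside [0, 7]); the 7×14 cube at (10.5, 0.5) contributes its full rectangle (perimeter 42.00 mm); the cube at (1, 8) is present — its section is the full 17×5 rectangle (perimeter 44.00 mm); the r=3 cylinder at (6.5, 4.5) gives a regular 8-gon of circumradius 3 (constant along its height) (perimeter = 2·8·3.000·sin(180°/8) = 18.37 mm); Combining (union): the regions partially overlap (shared area 35.00 mm²), so the edge portions inside another operand are dropped and the merged outline is re-measured after clipping — boundary = 80.37 mm. So its perimeter = 80.37 mm. Layer 83 (z = 20.75): the cone is not intersected at this z (z outside [0, 7]); the cube at (10.5, 0.5) is present — its section is the full 7×14 rectangle (perimeter 42.00 mm); the cube at (1, 8) does not reach this height (z outside [3.5, 10]); the cylinder at (6.5, 4.5) does not reach this height (z outside [2.5, 20]); Taking the union: only the 7×14 cube at (10.5, 0.5) is present, so the union is just that shape — boundary = 42.00 mm. So its perimeter = 42.00 mm. Layer 31 is larger (80.37 vs 42.00 mm).

layer 31 (z = 7.75 mm)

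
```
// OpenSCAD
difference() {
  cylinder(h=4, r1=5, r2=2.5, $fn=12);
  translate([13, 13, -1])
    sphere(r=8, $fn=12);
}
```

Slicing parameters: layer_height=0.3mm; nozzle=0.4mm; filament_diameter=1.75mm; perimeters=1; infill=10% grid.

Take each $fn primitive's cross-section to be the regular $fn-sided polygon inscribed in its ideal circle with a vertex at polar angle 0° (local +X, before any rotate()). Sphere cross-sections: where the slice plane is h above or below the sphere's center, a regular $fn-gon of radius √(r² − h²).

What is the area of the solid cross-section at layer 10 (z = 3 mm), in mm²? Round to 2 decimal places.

At z = 3 mm: the cone contributes a regular 12-gon of circumradius 3.125 (interpolated between r1=5 and r2=2.5 at t=0.750) (area = (12/2)·3.125²·sin(360°/12) = 29.30 mm²); the sphere at (13, 13): section is a regular 12-gon, circumradius = √(r²−h²) = √(8²−4²) = 6.928 (area = (12/2)·6.928²·sin(360°/12) = 144.00 mm²); Taking the first minus the rest: starting from the cone (29.30 mm²), the r=8 sphere at (13, 13) misses the remaining region (no effect) — area = 29.30 mm². Overall, the cross-section is a single solid region. Net area = 29.30 mm².

29.30 mm²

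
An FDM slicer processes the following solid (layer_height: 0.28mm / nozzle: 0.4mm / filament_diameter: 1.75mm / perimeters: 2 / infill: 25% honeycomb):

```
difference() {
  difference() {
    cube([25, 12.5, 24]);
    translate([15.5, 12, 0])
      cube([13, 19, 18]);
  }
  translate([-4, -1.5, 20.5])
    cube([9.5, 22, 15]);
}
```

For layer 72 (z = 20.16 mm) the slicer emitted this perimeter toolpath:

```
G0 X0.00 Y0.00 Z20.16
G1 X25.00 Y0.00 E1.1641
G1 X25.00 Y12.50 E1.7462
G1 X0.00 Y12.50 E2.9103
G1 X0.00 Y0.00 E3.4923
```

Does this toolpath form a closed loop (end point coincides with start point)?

yes

Start point (G0): (0.00, 0.00). End point (last G1): the path returns to the start — closed.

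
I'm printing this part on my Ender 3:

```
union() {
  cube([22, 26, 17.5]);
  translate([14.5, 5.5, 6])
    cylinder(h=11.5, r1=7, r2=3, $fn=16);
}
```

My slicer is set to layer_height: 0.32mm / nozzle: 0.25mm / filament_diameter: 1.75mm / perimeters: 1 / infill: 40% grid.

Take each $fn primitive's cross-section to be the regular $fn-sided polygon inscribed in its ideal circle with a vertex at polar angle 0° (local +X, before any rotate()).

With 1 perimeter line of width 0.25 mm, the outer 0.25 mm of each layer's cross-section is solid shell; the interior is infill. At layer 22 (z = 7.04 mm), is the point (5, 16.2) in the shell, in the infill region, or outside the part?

infill

At z = 7.04 mm: the 22×26 cube contributes its full rectangle; the cone at (14.5, 5.5) (r1=7→r2=3) has section circumradius 6.638 here — a regular 16-gon; Taking the union: the regions partially overlap (shared area 129.81 mm²), so overlapping operands fuse into one piece — 1 connected region. Overall, the cross-section is a single solid region. The nearest boundary edge runs (0.00, 0.00)→(0.00, 26.00); distance from the point to it = 5.00 mm. The point is inside the cross-section and 5.00 mm from the nearest boundary — more than the 0.25 mm shell width (1 × 0.25), so it's in the infill interior.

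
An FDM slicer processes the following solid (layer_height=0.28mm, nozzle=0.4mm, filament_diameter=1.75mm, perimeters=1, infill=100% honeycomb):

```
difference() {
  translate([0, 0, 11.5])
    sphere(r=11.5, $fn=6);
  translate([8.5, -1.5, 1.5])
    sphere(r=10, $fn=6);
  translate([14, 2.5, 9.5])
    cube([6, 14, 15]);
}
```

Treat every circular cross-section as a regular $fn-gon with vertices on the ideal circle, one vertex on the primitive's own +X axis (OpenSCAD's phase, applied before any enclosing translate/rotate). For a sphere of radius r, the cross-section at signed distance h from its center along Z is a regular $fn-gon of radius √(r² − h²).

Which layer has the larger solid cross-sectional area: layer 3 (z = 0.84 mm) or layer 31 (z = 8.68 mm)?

Layer 3 (z = 0.84): the r=11.5 sphere slices to a regular 6-gon of circumradius 4.314 (√(r²−h²) with h=10.66 from center) (area = (6/2)·4.314²·sin(360°/6) = 48.36 mm²); the sphere at (8.5, -1.5): section is a regular 6-gon, circumradius = √(r²−h²) = √(10²−0.66²) = 9.978 (area = (6/2)·9.978²·sin(360°/6) = 258.68 mm²); the cube at (14, 2.5) is not intersected at this z (z outside [9.5, 24.5]); Subtracting the remaining from the first: starting from the r=11.5 sphere (48.36 mm²), the r=10 sphere at (8.5, -1.5) partially overlaps it — only the 25.87 mm² overlap (of its 258.68 mm²) is removed, clipping the outline — area = 22.49 mm². So its area = 22.49 mm². Layer 31 (z = 8.68): the r=11.5 sphere contributes a regular 6-gon of circumradius √(11.5²−2.82²) = 11.149 (area = (6/2)·11.149²·sin(360°/6) = 322.93 mm²); the sphere at (8.5, -1.5): section is a regular 6-gon, circumradius = √(r²−h²) = √(10²−7.18²) = 6.960 (area = (6/2)·6.960²·sin(360°/6) = 125.87 mm²); the cube at (14, 2.5) is not intersected at this z (z outside [9.5, 24.5]); After the difference (first − rest): starting from the r=11.5 sphere (322.93 mm²), the r=10 sphere at (8.5, -1.5) partially overlaps it — only the 72.59 mm² overlap (of its 125.87 mm²) is removed, clipping the outline — area = 250.34 mm². So its area = 250.34 mm². Layer 31 is larger (250.34 vs 22.49 mm²).

layer 31 (z = 8.68 mm)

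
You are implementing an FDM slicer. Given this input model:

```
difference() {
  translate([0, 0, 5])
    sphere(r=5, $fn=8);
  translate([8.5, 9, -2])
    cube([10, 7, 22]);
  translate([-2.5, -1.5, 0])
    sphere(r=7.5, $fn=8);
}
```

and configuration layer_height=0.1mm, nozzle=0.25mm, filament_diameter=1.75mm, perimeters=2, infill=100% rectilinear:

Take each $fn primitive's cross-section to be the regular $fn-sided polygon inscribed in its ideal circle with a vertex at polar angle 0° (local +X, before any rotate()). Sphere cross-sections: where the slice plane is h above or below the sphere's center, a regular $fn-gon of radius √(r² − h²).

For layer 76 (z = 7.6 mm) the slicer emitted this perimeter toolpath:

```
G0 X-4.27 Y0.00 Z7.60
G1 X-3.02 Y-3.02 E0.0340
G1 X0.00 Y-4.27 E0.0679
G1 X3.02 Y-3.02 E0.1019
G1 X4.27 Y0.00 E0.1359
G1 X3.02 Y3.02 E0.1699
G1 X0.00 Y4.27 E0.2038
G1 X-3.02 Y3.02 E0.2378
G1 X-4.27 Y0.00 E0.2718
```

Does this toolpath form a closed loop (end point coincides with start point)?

Start point (G0): (-4.27, 0.00). End point (last G1): the path returns to the start — closed.

yes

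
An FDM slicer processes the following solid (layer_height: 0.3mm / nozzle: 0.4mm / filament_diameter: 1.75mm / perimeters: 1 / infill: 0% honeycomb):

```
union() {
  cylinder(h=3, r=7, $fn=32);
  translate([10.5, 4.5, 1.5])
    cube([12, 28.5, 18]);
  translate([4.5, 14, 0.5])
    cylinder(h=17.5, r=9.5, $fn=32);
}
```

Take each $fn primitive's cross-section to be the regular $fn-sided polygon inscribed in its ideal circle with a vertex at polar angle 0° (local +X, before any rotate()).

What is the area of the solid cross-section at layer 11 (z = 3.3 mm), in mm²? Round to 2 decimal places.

588.35 mm²

At z = 3.3 mm: the cylinder does not reach this height (z outside [0, 3]); the 12×28.5 cube at (10.5, 4.5) contributes its full rectangle (area 342.00 mm²); the r=9.5 cylinder at (4.5, 14) contributes a regular 32-gon of circumradius 9.5 (area = (32/2)·9.500²·sin(360°/32) = 281.71 mm²); Combining (union): the regions partially overlap — summed areas 623.71 mm² minus the doubly-counted overlap 35.36 mm² gives 588.35 mm² — area = 588.35 mm². Overall, the cross-section is a single solid region. Net area = 588.35 mm².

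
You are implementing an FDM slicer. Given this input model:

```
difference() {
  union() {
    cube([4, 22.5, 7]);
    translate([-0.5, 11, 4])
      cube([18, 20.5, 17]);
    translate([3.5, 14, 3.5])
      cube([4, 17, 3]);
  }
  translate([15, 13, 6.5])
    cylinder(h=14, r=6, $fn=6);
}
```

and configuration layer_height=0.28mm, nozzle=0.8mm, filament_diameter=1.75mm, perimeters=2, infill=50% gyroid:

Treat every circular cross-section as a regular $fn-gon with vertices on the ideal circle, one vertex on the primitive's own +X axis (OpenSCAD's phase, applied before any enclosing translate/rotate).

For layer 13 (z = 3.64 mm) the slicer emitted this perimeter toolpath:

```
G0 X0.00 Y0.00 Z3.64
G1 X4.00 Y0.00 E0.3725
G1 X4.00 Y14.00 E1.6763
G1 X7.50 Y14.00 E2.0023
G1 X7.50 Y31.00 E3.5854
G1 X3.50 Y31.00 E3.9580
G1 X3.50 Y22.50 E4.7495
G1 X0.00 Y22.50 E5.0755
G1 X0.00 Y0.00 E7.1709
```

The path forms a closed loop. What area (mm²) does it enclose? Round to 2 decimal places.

Apply the shoelace formula to the sequence of (X, Y) vertices; enclosed area = 153.75 mm².

153.75 mm²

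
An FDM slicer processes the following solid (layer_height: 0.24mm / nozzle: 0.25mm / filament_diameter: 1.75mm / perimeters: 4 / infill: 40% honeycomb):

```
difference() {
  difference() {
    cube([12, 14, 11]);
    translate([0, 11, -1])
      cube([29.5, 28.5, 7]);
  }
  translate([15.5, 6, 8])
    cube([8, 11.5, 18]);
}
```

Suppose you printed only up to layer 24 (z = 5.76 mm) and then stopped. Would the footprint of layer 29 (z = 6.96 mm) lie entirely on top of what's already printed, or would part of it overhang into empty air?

Compare the two slices. At z = 5.76: the cube (footprint 12×14) is included at this height (area 168.00 mm²); the 29.5×28.5 cube at (0, 11) contributes its full rectangle (area 840.75 mm²); Subtracting the remaining from the first: starting from the 12×14 cube (168.00 mm²), the 29.5×28.5 cube at (0, 11) partially overlaps it — only the 36.00 mm² overlap (of its 840.75 mm²) is removed, clipping the outline — area = 132.00 mm²; the cube at (15.5, 6) is absent (z outside [8, 26]); Taking the first minus the rest: none of the subtracted shapes is present at this height, so that combined region is unchanged — area = 132.00 mm². At z = 6.96: the 12×14 cube contributes its full rectangle (area 168.00 mm²); the cube at (0, 11) is absent (z outside [-1, 6]); Taking the first minus the rest: none of the subtracted shapes is present at this height, so the 12×14 cube is unchanged — area = 168.00 mm²; the cube at (15.5, 6) does not reach this height (z outside [8, 26]); Taking the first minus the rest: none of the subtracted shapes is present at this height, so that combined region is unchanged — area = 168.00 mm². Checking containment: at z = 6.96 the cross-section extends beyond the z = 5.76 cross-section by about 36.00 mm².

part overhangs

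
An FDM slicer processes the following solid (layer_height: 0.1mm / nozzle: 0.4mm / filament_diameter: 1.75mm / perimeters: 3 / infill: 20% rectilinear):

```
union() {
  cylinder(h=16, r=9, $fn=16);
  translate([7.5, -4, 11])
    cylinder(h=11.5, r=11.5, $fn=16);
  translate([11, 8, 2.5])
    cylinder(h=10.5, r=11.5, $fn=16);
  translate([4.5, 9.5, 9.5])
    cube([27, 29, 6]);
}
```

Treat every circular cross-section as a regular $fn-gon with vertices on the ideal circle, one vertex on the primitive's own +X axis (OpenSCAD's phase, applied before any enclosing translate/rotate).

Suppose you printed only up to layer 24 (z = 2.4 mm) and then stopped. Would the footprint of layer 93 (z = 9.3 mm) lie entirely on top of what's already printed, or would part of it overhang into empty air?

Compare the two slices. At z = 2.4: the cylinder: section is a regular 16-gon, circumradius r=9 (area = (16/2)·9.000²·sin(360°/16) = 247.98 mm²); the cylinder at (7.5, -4) does not reach this height (z outside [11, 22.5]); the cylinder at (11, 8) is absent (z outside [2.5, 13]); the cube at (4.5, 9.5) is not intersected at this z (z outside [9.5, 15.5]); Combining (union): only the r=9 cylinder is present, so the union is just that shape — area = 247.98 mm². At z = 9.3: the r=9 cylinder gives a regular 16-gon of circumradius 9 (constant along its height) (area = (16/2)·9.000²·sin(360°/16) = 247.98 mm²); the cylinder at (7.5, -4) does not reach this height (z outside [11, 22.5]); the r=11.5 cylinder at (11, 8) gives a regular 16-gon of circumradius 11.5 (constant along its height) (area = (16/2)·11.500²·sin(360°/16) = 404.88 mm²); the cube at (4.5, 9.5) does not reach this height (z outside [9.5, 15.5]); Taking the union: the regions partially overlap — summed areas 652.86 mm² minus the doubly-counted overlap 68.08 mm² gives 584.78 mm² — area = 584.78 mm². Checking containment: at z = 9.3 the cross-section extends beyond the z = 2.4 cross-section by about 336.80 mm².

part overhangs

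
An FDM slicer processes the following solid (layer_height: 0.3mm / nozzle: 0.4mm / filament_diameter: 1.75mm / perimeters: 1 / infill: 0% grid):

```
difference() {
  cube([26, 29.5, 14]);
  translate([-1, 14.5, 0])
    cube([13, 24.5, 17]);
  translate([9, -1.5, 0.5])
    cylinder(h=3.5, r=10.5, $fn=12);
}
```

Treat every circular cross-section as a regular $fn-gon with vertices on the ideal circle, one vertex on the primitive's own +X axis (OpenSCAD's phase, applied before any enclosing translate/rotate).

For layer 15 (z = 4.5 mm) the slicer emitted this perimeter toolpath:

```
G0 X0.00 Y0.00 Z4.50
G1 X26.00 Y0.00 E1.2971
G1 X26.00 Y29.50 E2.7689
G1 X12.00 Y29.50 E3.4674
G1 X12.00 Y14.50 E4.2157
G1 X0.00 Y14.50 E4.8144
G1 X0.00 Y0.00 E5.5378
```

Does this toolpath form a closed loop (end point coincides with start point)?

yes

Start point (G0): (0.00, 0.00). End point (last G1): the path returns to the start — closed.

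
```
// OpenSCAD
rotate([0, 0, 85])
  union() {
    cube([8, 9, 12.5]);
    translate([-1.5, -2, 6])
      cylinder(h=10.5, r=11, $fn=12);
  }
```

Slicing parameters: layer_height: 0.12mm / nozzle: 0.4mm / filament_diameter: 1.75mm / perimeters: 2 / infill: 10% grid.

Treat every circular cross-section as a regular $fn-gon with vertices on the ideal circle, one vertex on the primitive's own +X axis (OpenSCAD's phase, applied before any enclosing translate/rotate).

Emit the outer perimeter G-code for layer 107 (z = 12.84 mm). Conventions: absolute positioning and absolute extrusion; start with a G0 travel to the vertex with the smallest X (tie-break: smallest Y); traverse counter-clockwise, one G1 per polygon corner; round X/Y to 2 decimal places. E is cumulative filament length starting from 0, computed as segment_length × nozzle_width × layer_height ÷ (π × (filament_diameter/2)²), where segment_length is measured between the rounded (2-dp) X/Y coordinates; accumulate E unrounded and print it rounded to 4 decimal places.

At z = 12.84 mm: the cube is absent (z outside [0, 12.5]); the r=11 cylinder at (-1.5, -2) gives a regular 12-gon of circumradius 11 (constant along its height); Combining (union): only the r=11 cylinder at (-1.5, -2) is present, so the union is just that shape — 1 connected region; (whole slice rotated 85° about Z — lengths, areas and connectivity unchanged). The outline is a single polygon with 12 vertices. Extrusion per mm of travel: 0.4 × 0.12 / (π × 0.875²) = 0.019956. Accumulating E over each segment gives final E = 1.3637.

G0 X-9.10 Y-0.71 Z12.84
G1 X-8.11 Y-6.32 E0.1137
G1 X-4.45 Y-10.68 E0.2273
G1 X0.90 Y-12.63 E0.3409
G1 X6.51 Y-11.64 E0.4546
G1 X10.87 Y-7.98 E0.5682
G1 X12.82 Y-2.63 E0.6818
G1 X11.83 Y2.98 E0.7955
G1 X8.17 Y7.34 E0.9091
G1 X2.82 Y9.29 E1.0228
G1 X-2.79 Y8.30 E1.1364
G1 X-7.15 Y4.64 E1.2500
G1 X-9.10 Y-0.71 E1.3637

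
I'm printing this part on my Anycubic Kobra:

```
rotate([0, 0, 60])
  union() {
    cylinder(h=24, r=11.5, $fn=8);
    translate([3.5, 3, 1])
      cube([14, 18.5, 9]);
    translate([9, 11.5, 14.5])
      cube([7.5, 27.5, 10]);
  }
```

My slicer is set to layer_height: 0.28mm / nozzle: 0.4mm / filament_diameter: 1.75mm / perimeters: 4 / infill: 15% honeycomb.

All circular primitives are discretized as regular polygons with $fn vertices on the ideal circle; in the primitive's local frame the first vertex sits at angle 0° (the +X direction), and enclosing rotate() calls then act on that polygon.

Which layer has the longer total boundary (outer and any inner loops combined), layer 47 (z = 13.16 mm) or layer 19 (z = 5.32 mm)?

layer 19 (z = 5.32 mm)

Layer 47 (z = 13.16): the r=11.5 cylinder contributes a regular 8-gon of circumradius 11.5 (perimeter = 2·8·11.500·sin(180°/8) = 70.41 mm); the cube at (3.5, 3) is not intersected at this z (z outside [1, 10]); the cube at (9, 11.5) is absent (z outside [14.5, 24.5]); Taking the union: only the r=11.5 cylinder is present, so the union is just that shape — boundary = 70.41 mm; (whole slice rotated 60° about Z — lengths, areas and connectivity unchanged). So its perimeter = 70.41 mm. Layer 19 (z = 5.32): the r=11.5 cylinder gives a regular 8-gon of circumradius 11.5 (constant along its height) (perimeter = 2·8·11.500·sin(180°/8) = 70.41 mm); the 14×18.5 cube at (3.5, 3) contributes its full rectangle (perimeter 65.00 mm); the cube at (9, 11.5) is not intersected at this z (z outside [14.5, 24.5]); Combining (union): the regions partially overlap (shared area 33.67 mm²), so the edge portions inside another operand are dropped and the merged outline is re-measured after clipping — boundary = 111.04 mm; (rotated 60° about Z; rotation is an isometry so areas/perimeters/island counts are preserved). So its perimeter = 111.04 mm. Layer 19 is larger (111.04 vs 70.41 mm).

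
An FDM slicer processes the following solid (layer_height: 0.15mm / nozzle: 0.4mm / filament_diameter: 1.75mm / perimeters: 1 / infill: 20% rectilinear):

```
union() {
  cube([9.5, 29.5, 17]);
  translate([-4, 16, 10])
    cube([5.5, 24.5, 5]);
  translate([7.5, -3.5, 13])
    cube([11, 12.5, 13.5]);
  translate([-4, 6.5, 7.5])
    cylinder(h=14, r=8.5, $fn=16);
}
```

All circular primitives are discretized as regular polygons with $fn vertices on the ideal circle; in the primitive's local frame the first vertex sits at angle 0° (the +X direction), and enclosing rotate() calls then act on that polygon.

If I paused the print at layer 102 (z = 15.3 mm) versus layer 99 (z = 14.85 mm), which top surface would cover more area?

layer 99 (z = 14.85 mm)

Layer 102 (z = 15.3): the 9.5×29.5 cube contributes its full rectangle (area 280.25 mm²); the cube at (-4, 16) is not intersected at this z (z outside [10, 15]); the cube at (7.5, -3.5) (footprint 11×12.5) is included at this height (area 137.50 mm²); the cylinder at (-4, 6.5): section is a regular 16-gon, circumradius r=8.5 (area = (16/2)·8.500²·sin(360°/16) = 221.19 mm²); Combining (union): the regions partially overlap — summed areas 638.94 mm² minus the doubly-counted overlap 63.49 mm² gives 575.45 mm² — area = 575.45 mm². So its area = 575.45 mm². Layer 99 (z = 14.85): the 9.5×29.5 cube contributes its full rectangle (area 280.25 mm²); the 5.5×24.5 cube at (-4, 16) contributes its full rectangle (area 134.75 mm²); the cube at (7.5, -3.5) (footprint 11×12.5) is included at this height (area 137.50 mm²); the r=8.5 cylinder at (-4, 6.5) contributes a regular 16-gon of circumradius 8.5 (area = (16/2)·8.500²·sin(360°/16) = 221.19 mm²); Taking the union: the regions partially overlap — summed areas 773.69 mm² minus the doubly-counted overlap 83.74 mm² gives 689.95 mm² — area = 689.95 mm². So its area = 689.95 mm². Layer 99 is larger (689.95 vs 575.45 mm²).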